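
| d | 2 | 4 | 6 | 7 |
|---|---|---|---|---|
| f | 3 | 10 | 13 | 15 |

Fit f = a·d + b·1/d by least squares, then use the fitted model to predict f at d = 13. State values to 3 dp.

Setting ∂/∂a … = 0 gives: 105·a + 4·b = 229;  4·a + (2545/7056)·b = 349/42.
Δ = 105·(2545/7056) − 4² = 7349/336.
a = (229·(2545/7056) − 4·(349/42))/(7349/336) = 348277/154329; b = (105·(349/42) − 4·229)/(7349/336) = -14616/7349.
At d = 13: f̂ = (348277/154329)·(13) + (-14616/7349)·(1/13) = 58551877/2006277.

f̂ = 29.184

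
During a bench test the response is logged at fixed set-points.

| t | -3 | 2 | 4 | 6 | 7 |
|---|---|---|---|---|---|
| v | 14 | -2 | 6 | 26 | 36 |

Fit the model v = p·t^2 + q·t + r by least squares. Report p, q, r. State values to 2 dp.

p = 1.10, q = -2.13, r = -2.32

The normal equations are: 4050·p + 604·q + 114·r = 2914;  604·p + 114·q + 16·r = 386;  114·p + 16·q + 5·r = 80.
Solving the 3×3 system (Gaussian elimination) gives p = 46695/42367, q = -6935/3259, r = -98278/42367.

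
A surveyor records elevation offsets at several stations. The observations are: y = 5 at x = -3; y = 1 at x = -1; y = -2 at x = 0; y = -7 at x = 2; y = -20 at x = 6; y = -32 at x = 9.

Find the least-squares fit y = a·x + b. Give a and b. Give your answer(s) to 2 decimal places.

Setting ∂/∂a … = 0 gives: 131·a + 13·b = -438;  13·a + 6·b = -55.
(Σx·x = 131, Σx = 13, Σ1 = 6, Σx·y = -438, Σy = -55.)
Δ = 131·6 − 13² = 617.
a = ((-438)·6 − 13·(-55))/617 = -1913/617; b = (131·(-55) − 13·(-438))/617 = -1511/617.

a = -3.10, b = -2.45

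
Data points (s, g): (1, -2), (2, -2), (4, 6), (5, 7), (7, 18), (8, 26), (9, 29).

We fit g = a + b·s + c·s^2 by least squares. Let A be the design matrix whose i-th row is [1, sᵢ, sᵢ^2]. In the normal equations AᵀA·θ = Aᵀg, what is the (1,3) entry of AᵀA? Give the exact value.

Row 1 ↔ basis 1, column 3 ↔ basis s^2, so (AᵀA)_{1,3} = Σᵢ s^2 = (1)·(1) + (1)·(4) + (1)·(16) + (1)·(25) + (1)·(49) + (1)·(64) + (1)·(81) = 240.

240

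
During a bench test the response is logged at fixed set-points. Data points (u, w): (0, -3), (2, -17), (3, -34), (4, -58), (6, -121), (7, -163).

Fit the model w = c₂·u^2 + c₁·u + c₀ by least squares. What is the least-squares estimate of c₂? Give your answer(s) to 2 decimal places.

From the data, Σu^2·u^2 = 4050, Σu^2·u = 658, Σu^2 = 114, Σu·u = 114, Σu = 22, Σ1 = 6.
For Xᵀw: Σu^2·w = -13645, Σu·w = -2235, Σw = -396.
Inverting the 3×3 Gram matrix, [c₂, c₁, c₀]ᵀ = [-2417/780, -1533/1300, -5461/1950]ᵀ.

c₂ = -3.10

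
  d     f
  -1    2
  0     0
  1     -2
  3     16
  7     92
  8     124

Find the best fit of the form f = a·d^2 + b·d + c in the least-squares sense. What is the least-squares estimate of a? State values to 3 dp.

a = 2.069

The normal system MᵀM·[a, b, c]ᵀ = Mᵀf is [[6580, 882, 124]; [882, 124, 18]; [124, 18, 6]]·[a, b, c]ᵀ = [12588, 1680, 232]ᵀ.
Row-reducing yields a = 6554/3167, b = -16158/15835, c = -16486/15835.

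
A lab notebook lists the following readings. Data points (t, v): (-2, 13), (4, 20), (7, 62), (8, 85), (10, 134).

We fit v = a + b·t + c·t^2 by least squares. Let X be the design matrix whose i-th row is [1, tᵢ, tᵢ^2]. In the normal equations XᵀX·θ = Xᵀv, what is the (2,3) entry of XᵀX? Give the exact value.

1911

Row 2 ↔ basis t, column 3 ↔ basis t^2, so (XᵀX)_{2,3} = Σᵢ (t)·(t^2) = (-2)·(4) + (4)·(16) + (7)·(49) + (8)·(64) + (10)·(100) = 1911.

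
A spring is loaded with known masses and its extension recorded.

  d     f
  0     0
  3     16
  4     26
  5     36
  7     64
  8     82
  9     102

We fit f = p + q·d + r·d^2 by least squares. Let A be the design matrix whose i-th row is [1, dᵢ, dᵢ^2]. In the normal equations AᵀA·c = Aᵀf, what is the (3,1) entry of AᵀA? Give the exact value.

244

Row 3 ↔ basis d^2, column 1 ↔ basis 1, so (AᵀA)_{3,1} = Σᵢ d^2 = (0)·(1) + (9)·(1) + (16)·(1) + (25)·(1) + (49)·(1) + (64)·(1) + (81)·(1) = 244.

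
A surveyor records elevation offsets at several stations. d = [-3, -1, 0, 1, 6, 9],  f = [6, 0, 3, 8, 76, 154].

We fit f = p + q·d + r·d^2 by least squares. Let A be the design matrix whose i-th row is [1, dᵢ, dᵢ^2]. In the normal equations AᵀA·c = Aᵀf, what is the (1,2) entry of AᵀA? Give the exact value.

12

Row 1 ↔ basis 1, column 2 ↔ basis d, so (AᵀA)_{1,2} = Σᵢ d = (1)·(-3) + (1)·(-1) + (1)·(0) + (1)·(1) + (1)·(6) + (1)·(9) = 12.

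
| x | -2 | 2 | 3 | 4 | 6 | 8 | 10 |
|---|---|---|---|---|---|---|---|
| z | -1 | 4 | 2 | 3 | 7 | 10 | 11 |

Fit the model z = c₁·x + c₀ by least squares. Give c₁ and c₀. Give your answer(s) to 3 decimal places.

c₁ = 1.051, c₀ = 0.490

The normal equations are: 233·c₁ + 31·c₀ = 260;  31·c₁ + 7·c₀ = 36.
Δ = 233·7 − 31² = 670.
c₁ = (260·7 − 31·36)/670 = 352/335; c₀ = (233·36 − 31·260)/670 = 164/335.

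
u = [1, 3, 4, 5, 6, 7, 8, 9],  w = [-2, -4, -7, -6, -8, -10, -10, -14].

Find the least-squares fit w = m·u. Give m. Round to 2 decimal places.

From the data, Σu·u = 281.
For Xᵀw: Σu·w = -396.
So XᵀX·[m]ᵀ = Xᵀw: [[281]]·[m]ᵀ = [-396]ᵀ.
m = (-396)/281 = -1.40925.

m = -1.41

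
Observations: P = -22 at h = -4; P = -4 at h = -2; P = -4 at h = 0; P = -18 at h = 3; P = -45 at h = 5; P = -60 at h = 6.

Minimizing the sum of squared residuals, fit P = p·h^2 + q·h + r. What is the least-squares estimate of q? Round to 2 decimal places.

Entries of AᵀA: Σh^2·h^2 = 2274, Σh^2·h = 296, Σh^2 = 90, Σh·h = 90, Σh = 8, Σ1 = 6.
Right-hand side: Σh^2·P = -3815, Σh·P = -543, ΣP = -153.
Row-reducing yields p = -22846/15873, q = -1039/962, r = -78427/31746.

q = -1.08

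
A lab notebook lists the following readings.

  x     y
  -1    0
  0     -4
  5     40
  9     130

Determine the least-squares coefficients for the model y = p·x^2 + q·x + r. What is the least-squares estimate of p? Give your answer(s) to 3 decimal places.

p = 1.593

With design matrix M, MᵀM = [[7187, 853, 107]; [853, 107, 13]; [107, 13, 4]] and Mᵀy = [11530, 1370, 166]ᵀ.
Row-reducing yields p = 239/150, q = 59/150, r = -12/5.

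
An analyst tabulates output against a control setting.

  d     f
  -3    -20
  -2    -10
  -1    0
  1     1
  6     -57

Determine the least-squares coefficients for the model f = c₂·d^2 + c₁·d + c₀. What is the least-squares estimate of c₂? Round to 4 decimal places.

From the data, Σd^2·d^2 = 1395, Σd^2·d = 181, Σd^2 = 51, Σd·d = 51, Σd = 1, Σ1 = 5.
And Σd^2·f = -2271, Σd·f = -261, Σf = -86.
Normal equations: [[1395, 181, 51]; [181, 51, 1]; [51, 1, 5]]·[c₂, c₁, c₀]ᵀ = [-2271, -261, -86]ᵀ.
Solving the 3×3 system (Gaussian elimination) gives c₂ = -36455/19084, c₁ = 30981/19084, c₀ = 9350/4771.

c₂ = -1.9102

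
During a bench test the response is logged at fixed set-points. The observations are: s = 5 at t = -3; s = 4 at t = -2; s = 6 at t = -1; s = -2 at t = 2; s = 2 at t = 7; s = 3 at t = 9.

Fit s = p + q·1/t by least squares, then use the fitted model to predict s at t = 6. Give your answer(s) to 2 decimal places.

ŝ = 1.37

Entries of XᵀX: Σ1 = 6, Σ1/t = -68/63, Σ1/t·1/t = 13049/7938.
For Xᵀs: Σs = 18, Σ1/t·s = -211/21.
XᵀX·[p, q]ᵀ = Xᵀs becomes [[6, -68/63]; [-68/63, 13049/7938]]·[p, q]ᵀ = [18, -211/21]ᵀ.
Eliminating q: (13049/7938)·(row 1) − (-68/63)·(row 2) gives (34523/3969)·p = (13049/7938)·18 − (-68/63)·(-211/21) = 24799/1323, so p = 74397/34523.
Then q = ((-211/21) − (-68/63)·(74397/34523))/(13049/7938) = -162162/34523.
At t = 6: ŝ = (74397/34523)·(1) + (-162162/34523)·(1/6) = 47370/34523.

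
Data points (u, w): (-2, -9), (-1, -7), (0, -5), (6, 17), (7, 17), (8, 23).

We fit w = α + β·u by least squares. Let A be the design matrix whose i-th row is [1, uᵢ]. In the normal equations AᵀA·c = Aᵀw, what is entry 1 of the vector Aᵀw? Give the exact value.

Entry 1 ↔ basis 1, so (Aᵀw)_{1} = Σᵢ wᵢ = (1)·(-9) + (1)·(-7) + (1)·(-5) + (1)·(17) + (1)·(17) + (1)·(23) = 36.

36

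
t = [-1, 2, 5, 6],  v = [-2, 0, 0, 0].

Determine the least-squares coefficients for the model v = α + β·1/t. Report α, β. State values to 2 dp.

Compute the Gram sums: Σ1 = 4, Σ1/t = -2/15, Σ1/t·1/t = 593/450.
And Σv = -2, Σ1/t·v = 2.
So XᵀX·[α, β]ᵀ = Xᵀv: [[4, -2/15]; [-2/15, 593/450]]·[α, β]ᵀ = [-2, 2]ᵀ.
Eliminating β: (593/450)·(row 1) − (-2/15)·(row 2) gives (394/75)·α = (593/450)·(-2) − (-2/15)·2 = -533/225, so α = -533/1182.
Then β = (2 − (-2/15)·(-533/1182))/(593/450) = 290/197.

α = -0.45, β = 1.47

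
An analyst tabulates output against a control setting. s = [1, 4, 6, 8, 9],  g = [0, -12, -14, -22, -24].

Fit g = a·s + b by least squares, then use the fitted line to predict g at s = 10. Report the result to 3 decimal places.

ĝ = -27.301

Forming MᵀM = [[198, 28]; [28, 5]] and Mᵀg = [-524, -72]ᵀ gives MᵀM·[a, b]ᵀ = Mᵀg.
Determinant 198·5 − 28² = 206.
a = ((-524)·5 − 28·(-72))/206 = -302/103; b = (198·(-72) − 28·(-524))/206 = 208/103.
At s = 10: ĝ = (-302/103)·(10) + (208/103)·(1) = -2812/103.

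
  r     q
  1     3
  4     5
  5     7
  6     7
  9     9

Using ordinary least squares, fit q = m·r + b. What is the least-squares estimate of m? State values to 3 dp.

From the data, Σr·r = 159, Σr = 25, Σ1 = 5.
And Σr·q = 181, Σq = 31.
So AᵀA·[m, b]ᵀ = Aᵀq: [[159, 25]; [25, 5]]·[m, b]ᵀ = [181, 31]ᵀ.
Determinant 159·5 − 25² = 170.
m = (181·5 − 25·31)/170 = 13/17; b = (159·31 − 25·181)/170 = 202/85.

m = 0.765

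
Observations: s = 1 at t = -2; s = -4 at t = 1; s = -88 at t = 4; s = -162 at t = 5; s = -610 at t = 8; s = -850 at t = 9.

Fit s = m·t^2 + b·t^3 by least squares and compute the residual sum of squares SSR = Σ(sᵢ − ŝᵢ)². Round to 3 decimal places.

SSR = 6.830

The normal equations are: 11555·m + 95935·b = -113348;  95935·m + 813371·b = -957864.
(Σt^2·t^2 = 11555, Σt^2·t^3 = 95935, Σt^3·t^3 = 813371, Σt^2·s = -113348, Σt^3·s = -957864.)
Determinant 11555·813371 − 95935² = 194977680.
m = ((-113348)·813371 − 95935·(-957864))/194977680 = -75323317/48744420; b = (11555·(-957864) − 95935·(-113348))/194977680 = -9703907/9748884.
Residuals: -9529648/12186105, -17783707/12186105, 5228588/12186105, 857146/812407, -5950166/4062035, 3264391/4062035; SSR = 83231386/12186105.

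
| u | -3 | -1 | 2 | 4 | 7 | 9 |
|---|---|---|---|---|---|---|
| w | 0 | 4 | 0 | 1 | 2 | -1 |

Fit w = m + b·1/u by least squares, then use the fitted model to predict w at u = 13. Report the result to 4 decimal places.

ŵ = 0.7025

Entries of XᵀX: Σ1 = 6, Σ1/u = -83/252, Σ1/u·1/u = 92485/63504.
Moment sums: Σw = 6, Σ1/u·w = -901/252.
So XᵀX·[m, b]ᵀ = Xᵀw: [[6, -83/252]; [-83/252, 92485/63504]]·[m, b]ᵀ = [6, -901/252]ᵀ.
Determinant 6·(92485/63504) − (-83/252)² = 548021/63504.
m = (6·(92485/63504) − (-83/252)·(-901/252))/(548021/63504) = 480127/548021; b = (6·(-901/252) − (-83/252)·6)/(548021/63504) = -1236816/548021.
At u = 13: ŵ = (480127/548021)·(1) + (-1236816/548021)·(1/13) = 5004835/7124273.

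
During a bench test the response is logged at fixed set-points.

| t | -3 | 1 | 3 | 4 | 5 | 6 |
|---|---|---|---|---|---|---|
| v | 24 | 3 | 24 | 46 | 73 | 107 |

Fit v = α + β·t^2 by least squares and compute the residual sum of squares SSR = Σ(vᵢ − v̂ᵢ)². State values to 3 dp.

Compute the Gram sums: Σ1 = 6, Σt^2 = 96, Σt^2·t^2 = 2340.
And Σv = 277, Σt^2·v = 6848.
Normal equations: [[6, 96]; [96, 2340]]·[α, β]ᵀ = [277, 6848]ᵀ.
Eliminating β: 2340·(row 1) − 96·(row 2) gives 4824·α = 2340·277 − 96·6848 = -9228, so α = -769/402.
Then β = (6848 − 96·(-769/402))/2340 = 604/201.
Residuals: -455/402, 767/402, -455/402, -1/6, -85/402, 295/402; SSR = 913/134.

SSR = 6.813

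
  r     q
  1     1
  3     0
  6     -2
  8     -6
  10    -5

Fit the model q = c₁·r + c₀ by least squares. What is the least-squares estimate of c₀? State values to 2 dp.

Normal-equation sums: Σr·r = 210, Σr = 28, Σ1 = 5.
Right-hand side: Σr·q = -109, Σq = -12.
Normal equations: [[210, 28]; [28, 5]]·[c₁, c₀]ᵀ = [-109, -12]ᵀ.
det = 210·5 − 28² = 266.
c₁ = ((-109)·5 − 28·(-12))/266 = -11/14; c₀ = (210·(-12) − 28·(-109))/266 = 2.

c₀ = 2.00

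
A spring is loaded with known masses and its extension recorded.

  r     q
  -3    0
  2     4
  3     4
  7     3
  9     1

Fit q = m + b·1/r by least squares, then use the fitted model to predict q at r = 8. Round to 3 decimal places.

Entries of MᵀM: Σ1 = 5, Σ1/r = 95/126, Σ1/r·1/r = 8017/15876.
And Σq = 12, Σ1/r·q = 244/63.
MᵀM·[m, b]ᵀ = Mᵀq becomes [[5, 95/126]; [95/126, 8017/15876]]·[m, b]ᵀ = [12, 244/63]ᵀ.
Eliminating b: (8017/15876)·(row 1) − (95/126)·(row 2) gives (7765/3969)·m = (8017/15876)·12 − (95/126)·(244/63) = 12461/3969, so m = 12461/7765.
Then b = ((244/63) − (95/126)·(12461/7765))/(8017/15876) = 8190/1553.
At r = 8: q̂ = (12461/7765)·(1) + (8190/1553)·(1/8) = 70319/31060.

q̂ = 2.264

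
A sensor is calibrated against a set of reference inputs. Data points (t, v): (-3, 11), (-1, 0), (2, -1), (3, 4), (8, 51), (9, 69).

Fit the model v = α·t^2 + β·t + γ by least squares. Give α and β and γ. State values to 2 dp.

α = 1.01, β = -1.30, γ = -2.07

Entries of AᵀA: Σt^2·t^2 = 10836, Σt^2·t = 1248, Σt^2 = 168, Σt·t = 168, Σt = 18, Σ1 = 6.
For Aᵀv: Σt^2·v = 8984, Σt·v = 1006, Σv = 134.
AᵀA·[α, β, γ]ᵀ = Aᵀv becomes [[10836, 1248, 168]; [1248, 168, 18]; [168, 18, 6]]·[α, β, γ]ᵀ = [8984, 1006, 134]ᵀ.
Solving the 3×3 system (Gaussian elimination) gives α = 6128/6063, β = -7870/6063, γ = -4189/2021.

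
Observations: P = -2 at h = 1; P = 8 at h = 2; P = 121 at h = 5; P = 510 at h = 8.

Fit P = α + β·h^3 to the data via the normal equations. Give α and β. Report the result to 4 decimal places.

From the data, Σ1 = 4, Σh^3 = 646, Σh^3·h^3 = 277834.
Right-hand side: ΣP = 637, Σh^3·P = 276307.
So XᵀX·[α, β]ᵀ = XᵀP: [[4, 646]; [646, 277834]]·[α, β]ᵀ = [637, 276307]ᵀ.
Eliminating β: 277834·(row 1) − 646·(row 2) gives 694020·α = 277834·637 − 646·276307 = -1514064, so α = -126172/57835.
Then β = (276307 − 646·(-126172/57835))/277834 = 115621/115670.

α = -2.1816, β = 0.9996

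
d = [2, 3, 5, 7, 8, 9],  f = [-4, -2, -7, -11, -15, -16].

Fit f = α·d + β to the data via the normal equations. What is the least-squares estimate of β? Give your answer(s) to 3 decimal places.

β = 2.119

The normal system MᵀM·[α, β]ᵀ = Mᵀf is [[232, 34]; [34, 6]]·[α, β]ᵀ = [-390, -55]ᵀ.
Eliminating β: 6·(row 1) − 34·(row 2) gives 236·α = 6·(-390) − 34·(-55) = -470, so α = -235/118.
Then β = ((-55) − 34·(-235/118))/6 = 125/59.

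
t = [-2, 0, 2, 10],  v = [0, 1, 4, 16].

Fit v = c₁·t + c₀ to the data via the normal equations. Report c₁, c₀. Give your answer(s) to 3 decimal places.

From the data, Σt·t = 108, Σt = 10, Σ1 = 4.
For Xᵀv: Σt·v = 168, Σv = 21.
So XᵀX·[c₁, c₀]ᵀ = Xᵀv: [[108, 10]; [10, 4]]·[c₁, c₀]ᵀ = [168, 21]ᵀ.
Eliminating c₀: 4·(row 1) − 10·(row 2) gives 332·c₁ = 4·168 − 10·21 = 462, so c₁ = 231/166.
Then c₀ = (21 − 10·(231/166))/4 = 147/83.

c₁ = 1.392, c₀ = 1.771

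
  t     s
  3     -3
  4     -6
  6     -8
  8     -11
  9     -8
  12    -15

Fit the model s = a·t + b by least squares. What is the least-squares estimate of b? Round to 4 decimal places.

Forming MᵀM = [[350, 42]; [42, 6]] and Mᵀs = [-421, -51]ᵀ gives MᵀM·[a, b]ᵀ = Mᵀs.
Eliminating b: 6·(row 1) − 42·(row 2) gives 336·a = 6·(-421) − 42·(-51) = -384, so a = -8/7.
Then b = ((-51) − 42·(-8/7))/6 = -1/2.

b = -0.5000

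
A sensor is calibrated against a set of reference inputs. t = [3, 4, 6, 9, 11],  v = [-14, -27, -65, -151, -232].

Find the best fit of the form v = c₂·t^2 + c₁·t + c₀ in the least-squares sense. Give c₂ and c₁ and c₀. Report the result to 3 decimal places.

c₂ = -2.102, c₁ = 2.281, c₀ = -2.297

Normal-equation sums: Σt^2·t^2 = 22835, Σt^2·t = 2367, Σt^2 = 263, Σt·t = 263, Σt = 33, Σ1 = 5.
Moment sums: Σt^2·v = -43201, Σt·v = -4451, Σv = -489.
Solving the 3×3 system (Gaussian elimination) gives c₂ = -22177/10551, c₁ = 8023/3517, c₀ = -24233/10551.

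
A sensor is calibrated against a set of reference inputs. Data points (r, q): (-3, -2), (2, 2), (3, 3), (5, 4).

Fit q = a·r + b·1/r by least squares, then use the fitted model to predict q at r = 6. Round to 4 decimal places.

q̂ = 4.6834

Forming AᵀA = [[47, 4]; [4, 461/900]] and Aᵀq = [39, 52/15]ᵀ gives AᵀA·[a, b]ᵀ = Aᵀq.
det = 47·(461/900) − 4² = 7267/900.
a = (39·(461/900) − 4·(52/15))/(7267/900) = 423/559; b = (47·(52/15) − 4·39)/(7267/900) = 480/559.
At r = 6: q̂ = (423/559)·(6) + (480/559)·(1/6) = 2618/559.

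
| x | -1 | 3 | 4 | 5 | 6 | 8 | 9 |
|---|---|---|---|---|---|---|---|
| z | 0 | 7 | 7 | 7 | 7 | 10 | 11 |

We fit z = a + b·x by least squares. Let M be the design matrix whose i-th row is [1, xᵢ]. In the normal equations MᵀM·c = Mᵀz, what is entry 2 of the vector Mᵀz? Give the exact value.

305

Entry 2 ↔ basis x, so (Mᵀz)_{2} = Σᵢ (x)·zᵢ = (-1)·(0) + (3)·(7) + (4)·(7) + (5)·(7) + (6)·(7) + (8)·(10) + (9)·(11) = 305.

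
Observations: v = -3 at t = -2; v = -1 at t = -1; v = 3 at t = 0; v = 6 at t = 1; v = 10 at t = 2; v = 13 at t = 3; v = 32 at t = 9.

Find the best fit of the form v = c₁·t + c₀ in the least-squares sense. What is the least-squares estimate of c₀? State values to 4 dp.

Setting ∂/∂c₁ … = 0 gives: 100·c₁ + 12·c₀ = 360;  12·c₁ + 7·c₀ = 60.
det = 100·7 − 12² = 556.
c₁ = (360·7 − 12·60)/556 = 450/139; c₀ = (100·60 − 12·360)/556 = 420/139.

c₀ = 3.0216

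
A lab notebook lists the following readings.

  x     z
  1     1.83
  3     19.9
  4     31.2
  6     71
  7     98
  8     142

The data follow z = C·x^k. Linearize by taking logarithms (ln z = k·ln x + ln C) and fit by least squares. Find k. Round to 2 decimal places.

With ln zᵢ as the transformed response and ln xᵢ as the regressor:
XᵀX = [[14.4498, 8.3020]; [8.3020, 6]], rhs = [34.9201, 20.8389]ᵀ  (here Σln x = 8.3020, Σ(ln x)² = 14.4498, Σln z = 20.8389, Σln x·ln z = 34.9201).
Slope k = (n·Σln x·ln z − Σln x·Σln z)/(n·Σ(ln x)² − (Σln x)²) = (6·34.9201 − 8.3020·20.8389)/17.7753 = 2.05426; ln C = (Σln z − k·Σln x)/n = 0.63074.

k = 2.05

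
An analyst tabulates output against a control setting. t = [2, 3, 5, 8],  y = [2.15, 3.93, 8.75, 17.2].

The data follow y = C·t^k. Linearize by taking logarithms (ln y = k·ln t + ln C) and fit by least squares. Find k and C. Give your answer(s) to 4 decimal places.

k = 1.5076, C = 0.7568

With ln yᵢ as the transformed response and ln tᵢ as the regressor:
Over the data: Σln t = 5.4806, Σ(ln t)² = 8.6018, Σln y = 7.1481, Σln t·ln y = 11.4410.
Normal system: [[8.6018, 5.4806]; [5.4806, 4]]·[k, ln C]ᵀ = [11.4410, 7.1481]ᵀ.
Δ = 8.6018·4 − (5.4806)² = 4.3697; k = (11.4410·4 − 5.4806·7.1481)/4.3697 = 1.50763, ln C = (8.6018·7.1481 − 5.4806·11.4410)/4.3697 = -0.27868, so C = exp(-0.27868) = 0.75678.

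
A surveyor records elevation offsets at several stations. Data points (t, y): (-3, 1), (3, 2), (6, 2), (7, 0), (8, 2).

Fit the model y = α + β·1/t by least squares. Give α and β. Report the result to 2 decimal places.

The normal system XᵀX·[α, β]ᵀ = Xᵀy is [[5, 73/168]; [73/168, 897/3136]]·[α, β]ᵀ = [7, 11/12]ᵀ.
Eliminating β: (897/3136)·(row 1) − (73/168)·(row 2) gives (8759/7056)·α = (897/3136)·7 − (73/168)·(11/12) = 6467/4032, so α = 45269/35036.
Then β = ((11/12) − (73/168)·(45269/35036))/(897/3136) = 10878/8759.

α = 1.29, β = 1.24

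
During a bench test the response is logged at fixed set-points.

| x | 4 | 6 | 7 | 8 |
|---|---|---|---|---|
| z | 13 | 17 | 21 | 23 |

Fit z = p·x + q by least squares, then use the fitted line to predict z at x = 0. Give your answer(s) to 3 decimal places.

Normal-equation sums: Σx·x = 165, Σx = 25, Σ1 = 4.
Right-hand side: Σx·z = 485, Σz = 74.
Normal equations: [[165, 25]; [25, 4]]·[p, q]ᵀ = [485, 74]ᵀ.
Determinant 165·4 − 25² = 35.
p = (485·4 − 25·74)/35 = 18/7; q = (165·74 − 25·485)/35 = 17/7.
At x = 0: ẑ = (18/7)·(0) + (17/7)·(1) = 17/7.

ẑ = 2.429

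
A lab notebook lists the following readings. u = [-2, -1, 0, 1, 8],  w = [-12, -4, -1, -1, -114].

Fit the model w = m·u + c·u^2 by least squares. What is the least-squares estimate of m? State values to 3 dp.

Sums needed: Σu·u = 70, Σu·u^2 = 504, Σu^2·u^2 = 4114.
And Σu·w = -885, Σu^2·w = -7349.
Normal equations: [[70, 504]; [504, 4114]]·[m, c]ᵀ = [-885, -7349]ᵀ.
Determinant 70·4114 − 504² = 33964.
m = ((-885)·4114 − 504·(-7349))/33964 = 31503/16982; c = (70·(-7349) − 504·(-885))/33964 = -4885/2426.

m = 1.855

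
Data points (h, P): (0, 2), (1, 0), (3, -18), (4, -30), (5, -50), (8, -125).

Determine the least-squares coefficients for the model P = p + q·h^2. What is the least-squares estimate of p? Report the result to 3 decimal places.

p = 1.141

Setting ∂/∂p … = 0 gives: 6·p + 115·q = -221;  115·p + 5059·q = -9892.
(Σ1 = 6, Σh^2 = 115, Σh^2·h^2 = 5059, ΣP = -221, Σh^2·P = -9892.)
Eliminating q: 5059·(row 1) − 115·(row 2) gives 17129·p = 5059·(-221) − 115·(-9892) = 19541, so p = 19541/17129.
Then q = ((-9892) − 115·(19541/17129))/5059 = -33937/17129.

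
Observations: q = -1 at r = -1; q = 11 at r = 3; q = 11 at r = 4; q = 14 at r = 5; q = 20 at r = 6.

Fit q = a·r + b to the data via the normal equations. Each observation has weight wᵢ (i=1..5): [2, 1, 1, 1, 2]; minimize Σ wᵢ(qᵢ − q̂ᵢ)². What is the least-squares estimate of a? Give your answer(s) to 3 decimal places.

From the data, Σwᵢ·r·r = 124, Σwᵢ·r = 22, Σwᵢ·1 = 7.
Right-hand side: Σwᵢ·r·q = 389, Σwᵢ·q = 74.
Normal equations: [[124, 22]; [22, 7]]·[a, b]ᵀ = [389, 74]ᵀ.
det = 124·7 − 22² = 384.
a = (389·7 − 22·74)/384 = 365/128; b = (124·74 − 22·389)/384 = 103/64.

a = 2.852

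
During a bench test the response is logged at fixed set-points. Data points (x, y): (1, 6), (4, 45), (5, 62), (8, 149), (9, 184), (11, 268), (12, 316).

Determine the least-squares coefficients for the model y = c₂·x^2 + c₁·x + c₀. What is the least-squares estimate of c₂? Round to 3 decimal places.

c₂ = 1.966

Forming AᵀA = [[46916, 4490, 452]; [4490, 452, 50]; [452, 50, 7]] and Aᵀy = [104648, 10084, 1030]ᵀ gives AᵀA·[c₂, c₁, c₀]ᵀ = Aᵀy.
Row-reducing yields c₂ = 311608/158529, c₁ = 413408/158529, c₀ = 84174/52843.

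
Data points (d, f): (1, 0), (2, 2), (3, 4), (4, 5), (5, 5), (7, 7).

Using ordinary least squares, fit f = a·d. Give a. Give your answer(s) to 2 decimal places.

a = 1.06

The normal equations are: 104·a = 110.
Hence a = 110 / 104 ≈ 1.05769.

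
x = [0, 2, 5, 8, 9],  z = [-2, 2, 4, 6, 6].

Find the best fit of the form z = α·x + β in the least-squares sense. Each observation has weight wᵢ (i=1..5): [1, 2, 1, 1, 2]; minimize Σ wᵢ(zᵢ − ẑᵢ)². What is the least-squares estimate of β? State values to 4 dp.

β = -0.3810

Normal-equation sums: Σwᵢ·x·x = 259, Σwᵢ·x = 35, Σwᵢ·1 = 7.
And Σwᵢ·x·z = 184, Σwᵢ·z = 24.
Eliminating β: 7·(row 1) − 35·(row 2) gives 588·α = 7·184 − 35·24 = 448, so α = 16/21.
Then β = (24 − 35·(16/21))/7 = -8/21.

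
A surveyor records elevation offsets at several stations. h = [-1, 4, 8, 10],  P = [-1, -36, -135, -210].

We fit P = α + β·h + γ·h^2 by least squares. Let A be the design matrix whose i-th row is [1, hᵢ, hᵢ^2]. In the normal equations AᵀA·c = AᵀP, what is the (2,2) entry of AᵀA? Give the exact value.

181

Row 2 ↔ basis h, column 2 ↔ basis h, so (AᵀA)_{2,2} = Σᵢ (h)·(h) = (-1)·(-1) + (4)·(4) + (8)·(8) + (10)·(10) = 181.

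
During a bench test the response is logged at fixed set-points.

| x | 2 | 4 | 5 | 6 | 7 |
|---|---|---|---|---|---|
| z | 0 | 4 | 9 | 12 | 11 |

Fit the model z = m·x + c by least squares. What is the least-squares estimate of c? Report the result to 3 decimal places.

Compute the Gram sums: Σx·x = 130, Σx = 24, Σ1 = 5.
Right-hand side: Σx·z = 210, Σz = 36.
So AᵀA·[m, c]ᵀ = Aᵀz: [[130, 24]; [24, 5]]·[m, c]ᵀ = [210, 36]ᵀ.
det = 130·5 − 24² = 74.
m = (210·5 − 24·36)/74 = 93/37; c = (130·36 − 24·210)/74 = -180/37.

c = -4.865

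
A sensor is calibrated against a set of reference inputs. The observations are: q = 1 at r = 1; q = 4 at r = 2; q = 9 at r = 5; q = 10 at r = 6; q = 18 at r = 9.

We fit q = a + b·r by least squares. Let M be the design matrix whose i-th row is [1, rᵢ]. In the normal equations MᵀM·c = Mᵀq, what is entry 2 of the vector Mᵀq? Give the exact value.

Entry 2 ↔ basis r, so (Mᵀq)_{2} = Σᵢ (r)·qᵢ = (1)·(1) + (2)·(4) + (5)·(9) + (6)·(10) + (9)·(18) = 276.

276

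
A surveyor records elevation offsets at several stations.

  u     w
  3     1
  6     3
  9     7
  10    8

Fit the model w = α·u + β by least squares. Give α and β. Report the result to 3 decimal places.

Normal-equation sums: Σu·u = 226, Σu = 28, Σ1 = 4.
And Σu·w = 164, Σw = 19.
Determinant 226·4 − 28² = 120.
α = (164·4 − 28·19)/120 = 31/30; β = (226·19 − 28·164)/120 = -149/60.

α = 1.033, β = -2.483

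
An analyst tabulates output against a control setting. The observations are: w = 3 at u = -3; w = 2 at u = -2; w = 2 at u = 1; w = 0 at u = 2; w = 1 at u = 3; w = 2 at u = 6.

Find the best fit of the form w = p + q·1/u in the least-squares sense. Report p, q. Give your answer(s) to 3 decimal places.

From the data, Σ1 = 6, Σ1/u = 7/6, Σ1/u·1/u = 7/4.
And Σw = 10, Σ1/u·w = 2/3.
MᵀM·[p, q]ᵀ = Mᵀw becomes [[6, 7/6]; [7/6, 7/4]]·[p, q]ᵀ = [10, 2/3]ᵀ.
Determinant 6·(7/4) − (7/6)² = 329/36.
p = (10·(7/4) − (7/6)·(2/3))/(329/36) = 86/47; q = (6·(2/3) − (7/6)·10)/(329/36) = -276/329.

p = 1.830, q = -0.839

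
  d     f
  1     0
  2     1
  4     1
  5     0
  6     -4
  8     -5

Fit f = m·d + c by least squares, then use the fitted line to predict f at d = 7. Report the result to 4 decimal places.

f̂ = -3.3800

Setting ∂/∂m … = 0 gives: 146·m + 26·c = -58;  26·m + 6·c = -7.
Eliminating c: 6·(row 1) − 26·(row 2) gives 200·m = 6·(-58) − 26·(-7) = -166, so m = -83/100.
Then c = ((-7) − 26·(-83/100))/6 = 243/100.
At d = 7: f̂ = (-83/100)·(7) + (243/100)·(1) = -169/50.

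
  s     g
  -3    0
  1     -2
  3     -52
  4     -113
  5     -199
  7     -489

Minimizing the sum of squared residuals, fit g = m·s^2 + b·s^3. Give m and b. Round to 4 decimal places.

Compute the Gram sums: Σs^2·s^2 = 3445, Σs^2·s^3 = 20957, Σs^3·s^3 = 138829.
Moment sums: Σs^2·g = -31214, Σs^3·g = -201240.
AᵀA·[m, b]ᵀ = Aᵀg becomes [[3445, 20957]; [20957, 138829]]·[m, b]ᵀ = [-31214, -201240]ᵀ.
Δ = 3445·138829 − 20957² = 39070056.
m = ((-31214)·138829 − 20957·(-201240))/39070056 = -58010863/19535028; b = (3445·(-201240) − 20957·(-31214))/39070056 = -19560001/19535028.

m = -2.9696, b = -1.0013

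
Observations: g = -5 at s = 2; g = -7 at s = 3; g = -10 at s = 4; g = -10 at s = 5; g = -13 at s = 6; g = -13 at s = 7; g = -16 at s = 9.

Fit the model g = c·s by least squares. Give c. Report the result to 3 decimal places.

Normal-equation sums: Σs·s = 220.
Right-hand side: Σs·g = -434.
Normal equations: [[220]]·[c]ᵀ = [-434]ᵀ.
c = (-434)/220 = -1.97273.

c = -1.973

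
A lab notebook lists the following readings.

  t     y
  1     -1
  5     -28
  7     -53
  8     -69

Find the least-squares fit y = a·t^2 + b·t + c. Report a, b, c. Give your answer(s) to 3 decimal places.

Forming MᵀM = [[7123, 981, 139]; [981, 139, 21]; [139, 21, 4]] and Mᵀy = [-7714, -1064, -151]ᵀ gives MᵀM·[a, b, c]ᵀ = Mᵀy.
Inverting the 3×3 Gram matrix, [a, b, c]ᵀ = [-123/124, -95/124, 23/31]ᵀ.

a = -0.992, b = -0.766, c = 0.742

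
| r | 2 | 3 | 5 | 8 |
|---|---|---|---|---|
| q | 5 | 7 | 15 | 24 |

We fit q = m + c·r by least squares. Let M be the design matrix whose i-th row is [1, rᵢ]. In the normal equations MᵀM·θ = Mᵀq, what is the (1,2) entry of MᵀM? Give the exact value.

18

Row 1 ↔ basis 1, column 2 ↔ basis r, so (MᵀM)_{1,2} = Σᵢ r = (1)·(2) + (1)·(3) + (1)·(5) + (1)·(8) = 18.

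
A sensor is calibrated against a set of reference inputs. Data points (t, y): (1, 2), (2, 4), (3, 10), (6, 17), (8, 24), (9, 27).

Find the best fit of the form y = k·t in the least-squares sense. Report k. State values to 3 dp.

Normal-equation sums: Σt·t = 195.
For Xᵀy: Σt·y = 577.
XᵀX·[k]ᵀ = Xᵀy becomes [[195]]·[k]ᵀ = [577]ᵀ.
Hence k = 577 / 195 ≈ 2.95897.

k = 2.959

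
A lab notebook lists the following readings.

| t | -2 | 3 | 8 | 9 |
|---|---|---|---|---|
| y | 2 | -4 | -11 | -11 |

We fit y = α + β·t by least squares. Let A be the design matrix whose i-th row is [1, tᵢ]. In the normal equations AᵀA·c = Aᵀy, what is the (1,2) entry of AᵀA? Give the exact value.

18

Row 1 ↔ basis 1, column 2 ↔ basis t, so (AᵀA)_{1,2} = Σᵢ t = (1)·(-2) + (1)·(3) + (1)·(8) + (1)·(9) = 18.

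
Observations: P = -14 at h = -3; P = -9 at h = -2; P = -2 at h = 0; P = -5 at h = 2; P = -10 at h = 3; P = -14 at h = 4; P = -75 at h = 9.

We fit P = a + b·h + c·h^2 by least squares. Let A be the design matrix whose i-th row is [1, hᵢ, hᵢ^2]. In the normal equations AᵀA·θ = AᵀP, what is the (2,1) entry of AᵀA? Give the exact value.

Row 2 ↔ basis h, column 1 ↔ basis 1, so (AᵀA)_{2,1} = Σᵢ h = (-3)·(1) + (-2)·(1) + (0)·(1) + (2)·(1) + (3)·(1) + (4)·(1) + (9)·(1) = 13.

13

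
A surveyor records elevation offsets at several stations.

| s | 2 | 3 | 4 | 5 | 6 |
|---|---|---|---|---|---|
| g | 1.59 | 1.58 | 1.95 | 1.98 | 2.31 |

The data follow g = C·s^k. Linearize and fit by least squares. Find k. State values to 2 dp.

k = 0.34

With ln gᵢ as the transformed response and ln sᵢ as the regressor:
Σln s = 6.5793, Σ(ln s)² = 9.4099, Σln g = 3.1093, Σln s·ln g = 4.3493.
Equations: 9.4099·k + 6.5793·ln C = 4.3493;  6.5793·k + 5·ln C = 3.1093.
Slope k = (n·Σln s·ln g − Σln s·Σln g)/(n·Σ(ln s)² − (Σln s)²) = (5·4.3493 − 6.5793·3.1093)/3.7630 = 0.34269; ln C = (Σln g − k·Σln s)/n = 0.17094.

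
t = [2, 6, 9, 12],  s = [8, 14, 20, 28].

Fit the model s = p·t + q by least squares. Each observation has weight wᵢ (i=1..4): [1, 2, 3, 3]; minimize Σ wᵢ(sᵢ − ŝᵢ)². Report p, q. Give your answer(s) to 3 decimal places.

p = 2.082, q = 2.188

The normal equations are: 751·p + 77·q = 1732;  77·p + 9·q = 180.
(Σwᵢ·t·t = 751, Σwᵢ·t = 77, Σwᵢ·1 = 9, Σwᵢ·t·s = 1732, Σwᵢ·s = 180.)
det = 751·9 − 77² = 830.
p = (1732·9 − 77·180)/830 = 864/415; q = (751·180 − 77·1732)/830 = 908/415.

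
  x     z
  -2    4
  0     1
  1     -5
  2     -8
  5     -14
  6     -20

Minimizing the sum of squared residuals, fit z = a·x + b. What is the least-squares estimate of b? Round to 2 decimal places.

b = -1.13

Forming AᵀA = [[70, 12]; [12, 6]] and Aᵀz = [-219, -42]ᵀ gives AᵀA·[a, b]ᵀ = Aᵀz.
Eliminating b: 6·(row 1) − 12·(row 2) gives 276·a = 6·(-219) − 12·(-42) = -810, so a = -135/46.
Then b = ((-42) − 12·(-135/46))/6 = -26/23.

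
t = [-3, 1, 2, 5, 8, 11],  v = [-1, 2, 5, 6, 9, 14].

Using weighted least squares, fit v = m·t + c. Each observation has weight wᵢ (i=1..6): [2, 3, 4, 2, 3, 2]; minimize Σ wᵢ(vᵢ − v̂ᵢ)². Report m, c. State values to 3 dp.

Normal-equation sums: Σwᵢ·t·t = 521, Σwᵢ·t = 61, Σwᵢ·1 = 16.
Right-hand side: Σwᵢ·t·v = 636, Σwᵢ·v = 91.
AᵀWA·[m, c]ᵀ = AᵀWv becomes [[521, 61]; [61, 16]]·[m, c]ᵀ = [636, 91]ᵀ.
Determinant 521·16 − 61² = 4615.
m = (636·16 − 61·91)/4615 = 925/923; c = (521·91 − 61·636)/4615 = 1723/923.

m = 1.002, c = 1.867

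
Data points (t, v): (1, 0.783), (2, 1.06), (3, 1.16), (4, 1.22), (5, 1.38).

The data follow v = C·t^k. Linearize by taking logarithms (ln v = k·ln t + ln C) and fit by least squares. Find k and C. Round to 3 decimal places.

Taking logs, ln v = k·ln t + ln C, so regress ln v on ln t.
Σln t = 4.7875, Σ(ln t)² = 6.1995, Σln v = 0.4830, Σln t·ln v = 0.9975.
Equations: 6.1995·k + 4.7875·ln C = 0.9975;  4.7875·k + 5·ln C = 0.4830.
Slope k = (n·Σln t·ln v − Σln t·Σln v)/(n·Σ(ln t)² − (Σln t)²) = (5·0.9975 − 4.7875·0.4830)/8.0774 = 0.33118; ln C = (Σln v − k·Σln t)/n = -0.22050, so C = exp(-0.22050) = 0.80212.

k = 0.331, C = 0.802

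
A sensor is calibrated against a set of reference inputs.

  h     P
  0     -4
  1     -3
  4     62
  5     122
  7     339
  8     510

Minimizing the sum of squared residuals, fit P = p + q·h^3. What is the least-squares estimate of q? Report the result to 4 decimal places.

q = 1.0019

The normal system MᵀM·[p, q]ᵀ = MᵀP is [[6, 1045]; [1045, 399515]]·[p, q]ᵀ = [1026, 396612]ᵀ.
Determinant 6·399515 − 1045² = 1305065.
p = (1026·399515 − 1045·396612)/1305065 = -911430/261013; q = (6·396612 − 1045·1026)/1305065 = 1307502/1305065.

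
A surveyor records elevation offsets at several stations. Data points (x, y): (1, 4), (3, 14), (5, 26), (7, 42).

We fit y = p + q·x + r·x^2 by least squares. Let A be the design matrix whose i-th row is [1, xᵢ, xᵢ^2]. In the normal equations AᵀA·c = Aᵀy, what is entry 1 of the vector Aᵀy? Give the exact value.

86

Entry 1 ↔ basis 1, so (Aᵀy)_{1} = Σᵢ yᵢ = (1)·(4) + (1)·(14) + (1)·(26) + (1)·(42) = 86.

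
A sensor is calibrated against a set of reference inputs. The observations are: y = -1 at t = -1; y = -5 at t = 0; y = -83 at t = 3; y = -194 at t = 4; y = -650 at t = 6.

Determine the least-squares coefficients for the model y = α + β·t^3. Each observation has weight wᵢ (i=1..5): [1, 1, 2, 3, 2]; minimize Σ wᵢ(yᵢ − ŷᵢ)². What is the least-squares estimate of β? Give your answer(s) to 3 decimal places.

β = -2.993

With design matrix M, MᵀWM = [[9, 677]; [677, 107059]] and MᵀWy = [-2054, -322529]ᵀ.
Δ = 9·107059 − 677² = 505202.
α = ((-2054)·107059 − 677·(-322529))/505202 = -37733/12322; β = (9·(-322529) − 677·(-2054))/505202 = -36883/12322.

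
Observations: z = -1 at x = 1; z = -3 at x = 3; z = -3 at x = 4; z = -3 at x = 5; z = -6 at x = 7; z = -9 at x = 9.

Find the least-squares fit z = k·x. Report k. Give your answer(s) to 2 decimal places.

From the data, Σx·x = 181.
And Σx·z = -160.
k = (-160)/181 = -0.883978.

k = -0.88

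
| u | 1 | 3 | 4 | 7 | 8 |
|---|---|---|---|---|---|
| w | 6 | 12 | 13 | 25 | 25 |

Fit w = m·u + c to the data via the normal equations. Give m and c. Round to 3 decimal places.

MᵀM·[m, c]ᵀ = Mᵀw reads: 139·m + 23·c = 469;  23·m + 5·c = 81.
(Σu·u = 139, Σu = 23, Σ1 = 5, Σu·w = 469, Σw = 81.)
Δ = 139·5 − 23² = 166.
m = (469·5 − 23·81)/166 = 241/83; c = (139·81 − 23·469)/166 = 236/83.

m = 2.904, c = 2.843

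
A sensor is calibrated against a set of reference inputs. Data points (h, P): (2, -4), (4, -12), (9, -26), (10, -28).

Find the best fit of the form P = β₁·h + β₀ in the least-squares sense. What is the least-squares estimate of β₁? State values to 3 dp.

The normal equations are: 201·β₁ + 25·β₀ = -570;  25·β₁ + 4·β₀ = -70.
(Σh·h = 201, Σh = 25, Σ1 = 4, Σh·P = -570, ΣP = -70.)
Δ = 201·4 − 25² = 179.
β₁ = ((-570)·4 − 25·(-70))/179 = -530/179; β₀ = (201·(-70) − 25·(-570))/179 = 180/179.

β₁ = -2.961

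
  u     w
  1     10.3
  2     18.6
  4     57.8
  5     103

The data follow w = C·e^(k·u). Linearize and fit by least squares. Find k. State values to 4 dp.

Let Y = ln w. Fitting Y = k·u + ln C by least squares:
Sums: Σu = 12.0000, Σ(u)² = 46.0000, Σln w = 13.9470, Σu·ln w = 47.5801.
Normal system: [[46.0000, 12.0000]; [12.0000, 4]]·[k, ln C]ᵀ = [47.5801, 13.9470]ᵀ.
Δ = 46.0000·4 − (12.0000)² = 40.0000; k = (47.5801·4 − 12.0000·13.9470)/40.0000 = 0.57390, ln C = (46.0000·13.9470 − 12.0000·47.5801)/40.0000 = 1.76506.

k = 0.5739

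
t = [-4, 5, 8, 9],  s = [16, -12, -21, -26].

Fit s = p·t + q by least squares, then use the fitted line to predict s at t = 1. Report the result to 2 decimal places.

With design matrix M, MᵀM = [[186, 18]; [18, 4]] and Mᵀs = [-526, -43]ᵀ.
Eliminating q: 4·(row 1) − 18·(row 2) gives 420·p = 4·(-526) − 18·(-43) = -1330, so p = -19/6.
Then q = ((-43) − 18·(-19/6))/4 = 7/2.
At t = 1: ŝ = (-19/6)·(1) + (7/2)·(1) = 1/3.

ŝ = 0.33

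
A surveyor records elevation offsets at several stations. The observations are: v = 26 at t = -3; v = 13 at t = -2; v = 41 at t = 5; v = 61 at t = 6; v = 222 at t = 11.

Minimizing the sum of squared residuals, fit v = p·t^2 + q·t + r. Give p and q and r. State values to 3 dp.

The normal system AᵀA·[p, q, r]ᵀ = Aᵀv is [[16659, 1637, 195]; [1637, 195, 17]; [195, 17, 5]]·[p, q, r]ᵀ = [30369, 2909, 363]ᵀ.
Row-reducing yields p = 741289/366916, q = -783561/366916, r = 195969/183458.

p = 2.020, q = -2.136, r = 1.068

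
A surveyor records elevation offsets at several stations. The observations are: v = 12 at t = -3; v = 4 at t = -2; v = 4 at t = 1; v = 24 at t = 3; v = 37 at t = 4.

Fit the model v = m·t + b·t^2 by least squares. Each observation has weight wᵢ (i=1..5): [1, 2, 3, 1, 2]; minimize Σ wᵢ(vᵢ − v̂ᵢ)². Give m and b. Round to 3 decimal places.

m = 1.801, b = 1.897

Forming AᵀWA = [[61, 115]; [115, 709]] and AᵀWv = [328, 1552]ᵀ gives AᵀWA·[m, b]ᵀ = AᵀWv.
Eliminating b: 709·(row 1) − 115·(row 2) gives 30024·m = 709·328 − 115·1552 = 54072, so m = 751/417.
Then b = (1552 − 115·(751/417))/709 = 791/417.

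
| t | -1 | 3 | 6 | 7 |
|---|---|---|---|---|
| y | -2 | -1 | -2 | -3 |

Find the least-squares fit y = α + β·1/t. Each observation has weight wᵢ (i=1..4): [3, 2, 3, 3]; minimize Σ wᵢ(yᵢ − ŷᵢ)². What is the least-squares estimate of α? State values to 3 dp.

The normal system MᵀWM·[α, β]ᵀ = MᵀWy is [[11, -59/42]; [-59/42, 5939/1764]]·[α, β]ᵀ = [-23, 64/21]ᵀ.
det = 11·(5939/1764) − (-59/42)² = 1718/49.
α = ((-23)·(5939/1764) − (-59/42)·(64/21))/(1718/49) = -43015/20616; β = (11·(64/21) − (-59/42)·(-23))/(1718/49) = 119/3436.

α = -2.086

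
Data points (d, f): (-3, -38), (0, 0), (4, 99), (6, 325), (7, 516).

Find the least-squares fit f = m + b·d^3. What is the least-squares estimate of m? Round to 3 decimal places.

m = 1.720

Entries of MᵀM: Σ1 = 5, Σd^3 = 596, Σd^3·d^3 = 169130.
Moment sums: Σf = 902, Σd^3·f = 254550.
So MᵀM·[m, b]ᵀ = Mᵀf: [[5, 596]; [596, 169130]]·[m, b]ᵀ = [902, 254550]ᵀ.
det = 5·169130 − 596² = 490434.
m = (902·169130 − 596·254550)/490434 = 421730/245217; b = (5·254550 − 596·902)/490434 = 367579/245217.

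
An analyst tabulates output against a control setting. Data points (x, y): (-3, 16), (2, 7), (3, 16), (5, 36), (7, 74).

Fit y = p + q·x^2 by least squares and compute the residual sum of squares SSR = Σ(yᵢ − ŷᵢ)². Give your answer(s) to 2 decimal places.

SSR = 8.35

The normal system AᵀA·[p, q]ᵀ = Aᵀy is [[5, 96]; [96, 3204]]·[p, q]ᵀ = [149, 4842]ᵀ.
Δ = 5·3204 − 96² = 6804.
p = (149·3204 − 96·4842)/6804 = 349/189; q = (5·4842 − 96·149)/6804 = 1651/1134.
Residuals: 397/378, -380/567, 397/378, -2545/1134, 923/1134; SSR = 1579/189.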